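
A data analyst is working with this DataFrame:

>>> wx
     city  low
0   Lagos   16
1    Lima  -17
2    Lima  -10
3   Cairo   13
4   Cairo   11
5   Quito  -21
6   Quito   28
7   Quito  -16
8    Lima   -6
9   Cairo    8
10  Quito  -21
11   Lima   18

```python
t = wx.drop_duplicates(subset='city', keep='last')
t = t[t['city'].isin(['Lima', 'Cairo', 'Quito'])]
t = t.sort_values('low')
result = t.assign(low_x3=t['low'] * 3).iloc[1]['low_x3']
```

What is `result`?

drop duplicate city (keep=last):
     city  low
0   Lagos   16
9   Cairo    8
10  Quito  -21
11   Lima   18
filter rows where city in ['Lima', 'Cairo', 'Quito']:
     city  low
9   Cairo    8
10  Quito  -21
11   Lima   18
sort by low:
     city  low
10  Quito  -21
9   Cairo    8
11   Lima   18
add column low_x3 = t['low'] * 3:
     city  low  low_x3
10  Quito  -21     -63
9   Cairo    8      24
11   Lima   18      54
Finally, value at position 1, column 'low_x3' = 24.

24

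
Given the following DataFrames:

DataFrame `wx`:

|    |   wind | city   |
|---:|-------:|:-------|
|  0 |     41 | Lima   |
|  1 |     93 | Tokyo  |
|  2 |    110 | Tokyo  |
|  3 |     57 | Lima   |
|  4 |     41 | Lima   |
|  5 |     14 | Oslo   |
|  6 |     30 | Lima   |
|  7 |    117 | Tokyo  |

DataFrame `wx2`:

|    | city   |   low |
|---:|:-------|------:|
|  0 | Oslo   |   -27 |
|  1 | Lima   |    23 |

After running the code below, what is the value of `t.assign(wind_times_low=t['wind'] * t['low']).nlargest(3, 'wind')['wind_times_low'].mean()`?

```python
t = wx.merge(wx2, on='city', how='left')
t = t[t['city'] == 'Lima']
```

merge on 'city' (how='left') → 8 rows:
   wind   city   low
0    41   Lima  23.0
1    93  Tokyo   NaN
2   110  Tokyo   NaN
3    57   Lima  23.0
4    41   Lima  23.0
5    14   Oslo -27.0
6    30   Lima  23.0
7   117  Tokyo   NaN
filter rows where city == 'Lima':
   wind  city   low
0    41  Lima  23.0
3    57  Lima  23.0
4    41  Lima  23.0
6    30  Lima  23.0
add column wind_times_low = t['wind'] * t['low']:
   wind  city   low  wind_times_low
0    41  Lima  23.0           943.0
3    57  Lima  23.0          1311.0
4    41  Lima  23.0           943.0
6    30  Lima  23.0           690.0
take 3 rows with largest wind:
   wind  city   low  wind_times_low
3    57  Lima  23.0          1311.0
0    41  Lima  23.0           943.0
4    41  Lima  23.0           943.0
Finally, mean of column 'wind_times_low' = 1065.66666667.

1065.66666667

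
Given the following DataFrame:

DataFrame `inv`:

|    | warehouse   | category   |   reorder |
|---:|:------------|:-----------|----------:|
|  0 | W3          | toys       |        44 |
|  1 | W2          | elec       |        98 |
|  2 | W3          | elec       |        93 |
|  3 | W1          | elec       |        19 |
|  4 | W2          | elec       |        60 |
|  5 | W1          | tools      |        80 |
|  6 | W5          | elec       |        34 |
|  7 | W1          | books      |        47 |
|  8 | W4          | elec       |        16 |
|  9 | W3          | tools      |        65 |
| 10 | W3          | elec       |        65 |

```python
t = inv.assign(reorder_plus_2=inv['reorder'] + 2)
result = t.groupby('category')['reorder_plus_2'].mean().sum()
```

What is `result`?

add column reorder_plus_2 = inv['reorder'] + 2:
   warehouse category  reorder  reorder_plus_2
0         W3     toys       44              46
1         W2     elec       98             100
2         W3     elec       93              95
3         W1     elec       19              21
4         W2     elec       60              62
5         W1    tools       80              82
6         W5     elec       34              36
7         W1    books       47              49
8         W4     elec       16              18
9         W3    tools       65              67
10        W3     elec       65              67
group by category, mean of reorder_plus_2:
category
books    49.0
elec     57.0
tools    74.5
toys     46.0
Name: reorder_plus_2, dtype: float64
Reading off the sum of the resulting series, we get 226.5.

226.5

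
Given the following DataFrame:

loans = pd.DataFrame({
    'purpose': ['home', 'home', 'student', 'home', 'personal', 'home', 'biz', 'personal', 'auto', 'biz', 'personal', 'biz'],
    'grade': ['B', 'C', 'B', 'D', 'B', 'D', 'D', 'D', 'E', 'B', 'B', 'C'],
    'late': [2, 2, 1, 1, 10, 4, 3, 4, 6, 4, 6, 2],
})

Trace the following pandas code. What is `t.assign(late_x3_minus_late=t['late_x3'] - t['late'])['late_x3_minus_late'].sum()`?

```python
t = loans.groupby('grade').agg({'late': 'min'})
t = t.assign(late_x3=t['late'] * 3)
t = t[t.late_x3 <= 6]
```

group by grade, min of late:
       late
grade      
B         1
C         2
D         1
E         6
add column late_x3 = t['late'] * 3:
       late  late_x3
grade               
B         1        3
C         2        6
D         1        3
E         6       18
filter rows where late_x3 <= 6:
       late  late_x3
grade               
B         1        3
C         2        6
D         1        3
add column late_x3_minus_late = t['late_x3'] - t['late']:
       late  late_x3  late_x3_minus_late
grade                                   
B         1        3                   2
C         2        6                   4
D         1        3                   2

8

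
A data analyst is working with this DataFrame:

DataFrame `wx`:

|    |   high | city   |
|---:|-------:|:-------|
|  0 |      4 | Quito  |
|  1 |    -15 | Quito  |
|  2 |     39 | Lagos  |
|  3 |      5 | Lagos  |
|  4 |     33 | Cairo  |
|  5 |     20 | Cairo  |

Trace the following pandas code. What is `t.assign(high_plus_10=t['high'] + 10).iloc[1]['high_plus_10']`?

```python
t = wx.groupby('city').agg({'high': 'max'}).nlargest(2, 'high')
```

43

group by city, max of high:
       high
city       
Cairo    33
Lagos    39
Quito     4
take 2 rows with largest high:
       high
city       
Lagos    39
Cairo    33
add column high_plus_10 = t['high'] + 10:
       high  high_plus_10
city                     
Lagos    39            49
Cairo    33            43
Then the value at position 1, column 'high_plus_10': 43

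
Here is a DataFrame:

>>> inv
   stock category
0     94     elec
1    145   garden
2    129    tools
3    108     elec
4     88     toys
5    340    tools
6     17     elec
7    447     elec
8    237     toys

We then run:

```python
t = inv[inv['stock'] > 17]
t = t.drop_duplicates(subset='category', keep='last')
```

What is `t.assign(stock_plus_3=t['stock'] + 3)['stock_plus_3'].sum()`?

1181

filter rows where stock > 17:
   stock category
0     94     elec
1    145   garden
2    129    tools
3    108     elec
4     88     toys
5    340    tools
7    447     elec
8    237     toys
drop duplicate category (keep=last):
   stock category
1    145   garden
5    340    tools
7    447     elec
8    237     toys
add column stock_plus_3 = t['stock'] + 3:
   stock category  stock_plus_3
1    145   garden           148
5    340    tools           343
7    447     elec           450
8    237     toys           240
sum of column 'stock_plus_3' → 1181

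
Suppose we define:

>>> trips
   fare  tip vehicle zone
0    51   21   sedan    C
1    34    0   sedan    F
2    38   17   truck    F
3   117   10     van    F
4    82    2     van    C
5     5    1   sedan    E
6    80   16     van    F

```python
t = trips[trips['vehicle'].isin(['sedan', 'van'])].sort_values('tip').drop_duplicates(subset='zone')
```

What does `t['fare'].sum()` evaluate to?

121

filter rows where vehicle in ['sedan', 'van']:
   fare  tip vehicle zone
0    51   21   sedan    C
1    34    0   sedan    F
3   117   10     van    F
4    82    2     van    C
5     5    1   sedan    E
6    80   16     van    F
sort by tip:
   fare  tip vehicle zone
1    34    0   sedan    F
5     5    1   sedan    E
4    82    2     van    C
3   117   10     van    F
6    80   16     van    F
0    51   21   sedan    C
drop duplicate zone (keep=first):
   fare  tip vehicle zone
1    34    0   sedan    F
5     5    1   sedan    E
4    82    2     van    C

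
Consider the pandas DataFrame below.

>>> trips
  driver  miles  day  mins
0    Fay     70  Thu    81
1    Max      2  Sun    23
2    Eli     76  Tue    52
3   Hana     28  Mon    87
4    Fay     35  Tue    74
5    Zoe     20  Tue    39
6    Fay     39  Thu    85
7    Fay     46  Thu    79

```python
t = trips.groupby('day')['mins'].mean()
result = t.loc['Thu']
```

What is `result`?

81.6666666667

group by day, mean of mins:
day
Mon    87.000000
Sun    23.000000
Thu    81.666667
Tue    55.000000
Name: mins, dtype: float64
The value at index 'Thu' is 81.6666666667.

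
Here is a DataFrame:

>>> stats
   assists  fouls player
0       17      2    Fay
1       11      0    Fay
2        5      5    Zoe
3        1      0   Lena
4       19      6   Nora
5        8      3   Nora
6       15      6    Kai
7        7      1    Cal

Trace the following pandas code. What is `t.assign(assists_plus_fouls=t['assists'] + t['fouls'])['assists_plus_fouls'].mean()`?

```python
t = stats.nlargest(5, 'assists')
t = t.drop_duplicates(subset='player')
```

21.6666666667

take 5 rows with largest assists:
   assists  fouls player
4       19      6   Nora
0       17      2    Fay
6       15      6    Kai
1       11      0    Fay
5        8      3   Nora
drop duplicate player (keep=first):
   assists  fouls player
4       19      6   Nora
0       17      2    Fay
6       15      6    Kai
add column assists_plus_fouls = t['assists'] + t['fouls']:
   assists  fouls player  assists_plus_fouls
4       19      6   Nora                  25
0       17      2    Fay                  19
6       15      6    Kai                  21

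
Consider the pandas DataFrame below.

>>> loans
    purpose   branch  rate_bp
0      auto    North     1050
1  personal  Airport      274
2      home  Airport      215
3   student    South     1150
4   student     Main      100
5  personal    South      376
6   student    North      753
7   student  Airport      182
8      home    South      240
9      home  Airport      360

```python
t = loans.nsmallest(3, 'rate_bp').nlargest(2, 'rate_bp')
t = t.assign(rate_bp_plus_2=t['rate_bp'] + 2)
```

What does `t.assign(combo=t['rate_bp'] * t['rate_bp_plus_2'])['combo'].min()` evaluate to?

take 3 rows with smallest rate_bp:
   purpose   branch  rate_bp
4  student     Main      100
7  student  Airport      182
2     home  Airport      215
take 2 rows with largest rate_bp:
   purpose   branch  rate_bp
2     home  Airport      215
7  student  Airport      182
add column rate_bp_plus_2 = t['rate_bp'] + 2:
   purpose   branch  rate_bp  rate_bp_plus_2
2     home  Airport      215             217
7  student  Airport      182             184
add column combo = t['rate_bp'] * t['rate_bp_plus_2']:
   purpose   branch  rate_bp  rate_bp_plus_2  combo
2     home  Airport      215             217  46655
7  student  Airport      182             184  33488
Taking the min of column 'combo' gives 33488.

33488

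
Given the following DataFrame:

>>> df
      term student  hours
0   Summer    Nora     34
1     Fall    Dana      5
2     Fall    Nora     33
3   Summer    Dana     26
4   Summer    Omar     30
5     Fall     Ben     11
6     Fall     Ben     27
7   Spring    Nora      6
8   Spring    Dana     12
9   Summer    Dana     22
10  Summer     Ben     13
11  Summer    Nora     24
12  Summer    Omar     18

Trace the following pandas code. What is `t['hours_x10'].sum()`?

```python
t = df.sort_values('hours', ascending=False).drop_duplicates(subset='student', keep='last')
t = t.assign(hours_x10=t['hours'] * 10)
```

400

sort by hours descending:
      term student  hours
0   Summer    Nora     34
2     Fall    Nora     33
4   Summer    Omar     30
6     Fall     Ben     27
3   Summer    Dana     26
11  Summer    Nora     24
9   Summer    Dana     22
12  Summer    Omar     18
10  Summer     Ben     13
8   Spring    Dana     12
5     Fall     Ben     11
7   Spring    Nora      6
1     Fall    Dana      5
drop duplicate student (keep=last):
      term student  hours
12  Summer    Omar     18
5     Fall     Ben     11
7   Spring    Nora      6
1     Fall    Dana      5
add column hours_x10 = t['hours'] * 10:
      term student  hours  hours_x10
12  Summer    Omar     18        180
5     Fall     Ben     11        110
7   Spring    Nora      6         60
1     Fall    Dana      5         50
sum of column 'hours_x10' → 400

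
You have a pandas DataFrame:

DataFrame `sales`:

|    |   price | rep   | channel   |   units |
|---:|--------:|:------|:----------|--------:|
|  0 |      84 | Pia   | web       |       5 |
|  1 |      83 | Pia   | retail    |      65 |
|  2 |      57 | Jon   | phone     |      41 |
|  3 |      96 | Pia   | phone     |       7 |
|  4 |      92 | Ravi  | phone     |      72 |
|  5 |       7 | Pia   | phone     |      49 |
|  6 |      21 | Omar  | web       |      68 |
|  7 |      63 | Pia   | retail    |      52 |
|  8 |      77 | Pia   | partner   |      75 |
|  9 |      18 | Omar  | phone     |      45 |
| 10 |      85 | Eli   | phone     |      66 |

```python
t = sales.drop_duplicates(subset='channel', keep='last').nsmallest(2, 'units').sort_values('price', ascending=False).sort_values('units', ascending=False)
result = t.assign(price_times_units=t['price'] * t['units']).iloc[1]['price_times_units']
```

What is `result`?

drop duplicate channel (keep=last):
    price   rep  channel  units
6      21  Omar      web     68
7      63   Pia   retail     52
8      77   Pia  partner     75
10     85   Eli    phone     66
take 2 rows with smallest units:
    price  rep channel  units
7      63  Pia  retail     52
10     85  Eli   phone     66
sort by price descending:
    price  rep channel  units
10     85  Eli   phone     66
7      63  Pia  retail     52
sort by units descending:
    price  rep channel  units
10     85  Eli   phone     66
7      63  Pia  retail     52
add column price_times_units = t['price'] * t['units']:
    price  rep channel  units  price_times_units
10     85  Eli   phone     66               5610
7      63  Pia  retail     52               3276
The value at position 1, column 'price_times_units' is 3276.

3276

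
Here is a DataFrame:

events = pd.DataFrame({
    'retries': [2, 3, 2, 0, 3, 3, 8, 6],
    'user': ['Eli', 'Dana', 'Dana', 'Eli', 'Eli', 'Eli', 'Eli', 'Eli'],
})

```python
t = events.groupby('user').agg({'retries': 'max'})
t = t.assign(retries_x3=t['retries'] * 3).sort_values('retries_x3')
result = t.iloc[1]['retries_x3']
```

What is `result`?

24

group by user, max of retries:
      retries
user         
Dana        3
Eli         8
add column retries_x3 = t['retries'] * 3:
      retries  retries_x3
user                     
Dana        3           9
Eli         8          24
sort by retries_x3:
      retries  retries_x3
user                     
Dana        3           9
Eli         8          24
Finally, value at position 1, column 'retries_x3' = 24.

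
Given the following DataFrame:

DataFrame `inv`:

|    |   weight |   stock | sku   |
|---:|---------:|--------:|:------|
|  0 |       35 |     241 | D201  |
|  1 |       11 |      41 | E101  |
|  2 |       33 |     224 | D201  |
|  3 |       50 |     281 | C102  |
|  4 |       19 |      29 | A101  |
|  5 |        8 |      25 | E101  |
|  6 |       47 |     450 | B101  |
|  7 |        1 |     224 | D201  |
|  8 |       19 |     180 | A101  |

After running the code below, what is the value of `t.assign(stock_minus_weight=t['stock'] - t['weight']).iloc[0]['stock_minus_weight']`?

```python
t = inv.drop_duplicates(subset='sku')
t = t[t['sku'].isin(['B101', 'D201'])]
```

drop duplicate sku (keep=first):
   weight  stock   sku
0      35    241  D201
1      11     41  E101
3      50    281  C102
4      19     29  A101
6      47    450  B101
filter rows where sku in ['B101', 'D201']:
   weight  stock   sku
0      35    241  D201
6      47    450  B101
add column stock_minus_weight = t['stock'] - t['weight']:
   weight  stock   sku  stock_minus_weight
0      35    241  D201                 206
6      47    450  B101                 403
Then the value at position 0, column 'stock_minus_weight': 206

206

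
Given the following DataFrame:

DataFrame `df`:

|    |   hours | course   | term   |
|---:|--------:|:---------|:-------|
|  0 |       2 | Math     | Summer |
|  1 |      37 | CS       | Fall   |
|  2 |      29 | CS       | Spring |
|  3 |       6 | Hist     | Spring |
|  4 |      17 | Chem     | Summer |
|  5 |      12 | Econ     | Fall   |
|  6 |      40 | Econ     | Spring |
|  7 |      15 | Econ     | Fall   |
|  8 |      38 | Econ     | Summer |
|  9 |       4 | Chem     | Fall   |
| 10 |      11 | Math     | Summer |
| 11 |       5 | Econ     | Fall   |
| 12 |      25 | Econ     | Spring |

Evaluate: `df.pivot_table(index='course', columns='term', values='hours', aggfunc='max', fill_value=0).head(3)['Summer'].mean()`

pivot: rows=course, cols=term, max(hours):
term    Fall  Spring  Summer
course                      
CS        37      29       0
Chem       4       0      17
Econ      15      40      38
Hist       0       6       0
Math       0       0      11
take first 3 rows:
term    Fall  Spring  Summer
course                      
CS        37      29       0
Chem       4       0      17
Econ      15      40      38

18.3333333333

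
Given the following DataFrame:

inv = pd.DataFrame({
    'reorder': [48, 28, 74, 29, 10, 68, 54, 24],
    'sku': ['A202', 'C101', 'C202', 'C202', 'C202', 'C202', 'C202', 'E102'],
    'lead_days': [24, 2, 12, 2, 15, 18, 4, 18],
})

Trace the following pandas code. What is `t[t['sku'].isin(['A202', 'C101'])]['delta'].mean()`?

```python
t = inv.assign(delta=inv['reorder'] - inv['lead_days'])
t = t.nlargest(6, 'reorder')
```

add column delta = inv['reorder'] - inv['lead_days']:
   reorder   sku  lead_days  delta
0       48  A202         24     24
1       28  C101          2     26
2       74  C202         12     62
3       29  C202          2     27
4       10  C202         15     -5
5       68  C202         18     50
6       54  C202          4     50
7       24  E102         18      6
take 6 rows with largest reorder:
   reorder   sku  lead_days  delta
2       74  C202         12     62
5       68  C202         18     50
6       54  C202          4     50
0       48  A202         24     24
3       29  C202          2     27
1       28  C101          2     26
filter rows where sku in ['A202', 'C101']:
   reorder   sku  lead_days  delta
0       48  A202         24     24
1       28  C101          2     26
The mean of column 'delta' is 25.0.

25.0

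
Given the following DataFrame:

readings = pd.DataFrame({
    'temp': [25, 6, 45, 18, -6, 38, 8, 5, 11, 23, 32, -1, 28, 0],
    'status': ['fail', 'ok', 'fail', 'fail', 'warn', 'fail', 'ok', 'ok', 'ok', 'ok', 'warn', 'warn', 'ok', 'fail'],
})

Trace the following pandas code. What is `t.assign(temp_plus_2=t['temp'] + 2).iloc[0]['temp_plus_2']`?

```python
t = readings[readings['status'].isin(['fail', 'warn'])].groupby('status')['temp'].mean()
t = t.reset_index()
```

27.2

filter rows where status in ['fail', 'warn']:
    temp status
0     25   fail
2     45   fail
3     18   fail
4     -6   warn
5     38   fail
10    32   warn
11    -1   warn
13     0   fail
group by status, mean of temp:
status
fail    25.200000
warn     8.333333
Name: temp, dtype: float64
reset_index():
  status       temp
0   fail  25.200000
1   warn   8.333333
add column temp_plus_2 = t['temp'] + 2:
  status       temp  temp_plus_2
0   fail  25.200000    27.200000
1   warn   8.333333    10.333333
So iloc[0]['temp_plus_2'] = 27.2.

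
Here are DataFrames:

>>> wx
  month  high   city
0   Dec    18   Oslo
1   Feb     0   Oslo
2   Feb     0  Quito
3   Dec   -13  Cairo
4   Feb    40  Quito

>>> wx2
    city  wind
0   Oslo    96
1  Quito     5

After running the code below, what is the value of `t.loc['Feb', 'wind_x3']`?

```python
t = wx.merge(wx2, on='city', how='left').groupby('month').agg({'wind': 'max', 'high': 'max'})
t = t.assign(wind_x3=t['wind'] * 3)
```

288.0

merge on 'city' (how='left') → 5 rows:
  month  high   city  wind
0   Dec    18   Oslo  96.0
1   Feb     0   Oslo  96.0
2   Feb     0  Quito   5.0
3   Dec   -13  Cairo   NaN
4   Feb    40  Quito   5.0
group by month: max(wind), max(high):
       wind  high
month            
Dec    96.0    18
Feb    96.0    40
add column wind_x3 = t['wind'] * 3:
       wind  high  wind_x3
month                     
Dec    96.0    18    288.0
Feb    96.0    40    288.0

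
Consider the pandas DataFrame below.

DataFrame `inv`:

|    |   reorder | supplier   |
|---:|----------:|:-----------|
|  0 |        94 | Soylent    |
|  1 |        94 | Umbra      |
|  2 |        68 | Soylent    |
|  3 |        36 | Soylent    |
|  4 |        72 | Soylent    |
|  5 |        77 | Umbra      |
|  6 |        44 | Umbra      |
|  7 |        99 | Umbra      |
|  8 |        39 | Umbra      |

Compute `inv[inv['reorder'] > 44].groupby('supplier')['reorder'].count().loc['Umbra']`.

3

filter rows where reorder > 44:
   reorder supplier
0       94  Soylent
1       94    Umbra
2       68  Soylent
4       72  Soylent
5       77    Umbra
7       99    Umbra
group by supplier, count of reorder:
supplier
Soylent    3
Umbra      3
Name: reorder, dtype: int64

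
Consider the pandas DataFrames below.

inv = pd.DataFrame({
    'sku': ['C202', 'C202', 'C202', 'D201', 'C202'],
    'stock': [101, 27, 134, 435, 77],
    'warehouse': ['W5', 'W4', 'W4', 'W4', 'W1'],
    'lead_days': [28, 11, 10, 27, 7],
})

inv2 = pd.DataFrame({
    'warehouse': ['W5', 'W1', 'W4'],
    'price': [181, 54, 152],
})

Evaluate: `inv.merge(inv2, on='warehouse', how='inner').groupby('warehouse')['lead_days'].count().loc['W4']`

merge on 'warehouse' (how='inner') → 5 rows:
    sku  stock warehouse  lead_days  price
0  C202    101        W5         28    181
1  C202     27        W4         11    152
2  C202    134        W4         10    152
3  D201    435        W4         27    152
4  C202     77        W1          7     54
group by warehouse, count of lead_days:
warehouse
W1    1
W4    3
W5    1
Name: lead_days, dtype: int64

3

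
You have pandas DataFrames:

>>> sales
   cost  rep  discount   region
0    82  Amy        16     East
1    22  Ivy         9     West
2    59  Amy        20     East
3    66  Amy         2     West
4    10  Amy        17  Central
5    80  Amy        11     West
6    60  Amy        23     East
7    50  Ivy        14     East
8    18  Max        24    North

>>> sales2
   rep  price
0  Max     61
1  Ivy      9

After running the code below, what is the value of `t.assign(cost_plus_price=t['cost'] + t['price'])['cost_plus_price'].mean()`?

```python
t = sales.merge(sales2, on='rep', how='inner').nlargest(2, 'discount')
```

merge on 'rep' (how='inner') → 3 rows:
   cost  rep  discount region  price
0    22  Ivy         9   West      9
1    50  Ivy        14   East      9
2    18  Max        24  North     61
take 2 rows with largest discount:
   cost  rep  discount region  price
2    18  Max        24  North     61
1    50  Ivy        14   East      9
add column cost_plus_price = t['cost'] + t['price']:
   cost  rep  discount region  price  cost_plus_price
2    18  Max        24  North     61               79
1    50  Ivy        14   East      9               59
Then the mean of column 'cost_plus_price': 69.0

69.0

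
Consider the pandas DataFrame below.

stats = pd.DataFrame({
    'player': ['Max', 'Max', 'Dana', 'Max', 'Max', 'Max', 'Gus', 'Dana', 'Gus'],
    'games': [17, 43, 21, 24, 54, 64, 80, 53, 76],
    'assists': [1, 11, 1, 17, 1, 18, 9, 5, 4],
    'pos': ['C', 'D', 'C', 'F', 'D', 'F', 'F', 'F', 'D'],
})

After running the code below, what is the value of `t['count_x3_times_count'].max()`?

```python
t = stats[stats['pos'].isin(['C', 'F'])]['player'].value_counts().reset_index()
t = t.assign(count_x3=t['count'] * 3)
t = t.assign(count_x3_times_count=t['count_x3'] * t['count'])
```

filter rows where pos in ['C', 'F']:
  player  games  assists pos
0    Max     17        1   C
2   Dana     21        1   C
3    Max     24       17   F
5    Max     64       18   F
6    Gus     80        9   F
7   Dana     53        5   F
value_counts of player:
player
Max     3
Dana    2
Gus     1
Name: count, dtype: int64
reset_index():
  player  count
0    Max      3
1   Dana      2
2    Gus      1
add column count_x3 = t['count'] * 3:
  player  count  count_x3
0    Max      3         9
1   Dana      2         6
2    Gus      1         3
add column count_x3_times_count = t['count_x3'] * t['count']:
  player  count  count_x3  count_x3_times_count
0    Max      3         9                    27
1   Dana      2         6                    12
2    Gus      1         3                     3
Reading off the max of column 'count_x3_times_count', we get 27.

27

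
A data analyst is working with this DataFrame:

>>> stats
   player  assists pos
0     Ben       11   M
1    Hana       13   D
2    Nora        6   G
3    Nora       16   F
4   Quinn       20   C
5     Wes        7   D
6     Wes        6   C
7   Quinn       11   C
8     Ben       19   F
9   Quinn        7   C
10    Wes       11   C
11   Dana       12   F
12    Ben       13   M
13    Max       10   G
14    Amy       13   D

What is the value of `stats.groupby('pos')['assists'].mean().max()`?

15.6666666667

group by pos, mean of assists:
pos
C    11.000000
D    11.000000
F    15.666667
G     8.000000
M    12.000000
Name: assists, dtype: float64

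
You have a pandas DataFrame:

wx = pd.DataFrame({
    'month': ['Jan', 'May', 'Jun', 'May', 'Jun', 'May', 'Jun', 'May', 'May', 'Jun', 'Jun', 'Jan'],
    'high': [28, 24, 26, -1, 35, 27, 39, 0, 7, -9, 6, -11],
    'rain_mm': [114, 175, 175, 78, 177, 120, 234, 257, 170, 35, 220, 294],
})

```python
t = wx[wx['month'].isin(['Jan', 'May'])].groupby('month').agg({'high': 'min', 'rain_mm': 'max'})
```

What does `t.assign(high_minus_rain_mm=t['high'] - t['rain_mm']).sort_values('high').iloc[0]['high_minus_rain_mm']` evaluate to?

-305

filter rows where month in ['Jan', 'May']:
   month  high  rain_mm
0    Jan    28      114
1    May    24      175
3    May    -1       78
5    May    27      120
7    May     0      257
8    May     7      170
11   Jan   -11      294
group by month: min(high), max(rain_mm):
       high  rain_mm
month               
Jan     -11      294
May      -1      257
add column high_minus_rain_mm = t['high'] - t['rain_mm']:
       high  rain_mm  high_minus_rain_mm
month                                   
Jan     -11      294                -305
May      -1      257                -258
sort by high:
       high  rain_mm  high_minus_rain_mm
month                                   
Jan     -11      294                -305
May      -1      257                -258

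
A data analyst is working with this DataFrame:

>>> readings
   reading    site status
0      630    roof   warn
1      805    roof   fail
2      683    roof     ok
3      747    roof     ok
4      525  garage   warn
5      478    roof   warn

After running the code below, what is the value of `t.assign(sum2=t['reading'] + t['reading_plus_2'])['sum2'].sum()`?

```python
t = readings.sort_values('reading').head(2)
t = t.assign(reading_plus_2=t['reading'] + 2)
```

sort by reading:
   reading    site status
5      478    roof   warn
4      525  garage   warn
0      630    roof   warn
2      683    roof     ok
3      747    roof     ok
1      805    roof   fail
take first 2 rows:
   reading    site status
5      478    roof   warn
4      525  garage   warn
add column reading_plus_2 = t['reading'] + 2:
   reading    site status  reading_plus_2
5      478    roof   warn             480
4      525  garage   warn             527
add column sum2 = t['reading'] + t['reading_plus_2']:
   reading    site status  reading_plus_2  sum2
5      478    roof   warn             480   958
4      525  garage   warn             527  1052
So sum() = 2010.

2010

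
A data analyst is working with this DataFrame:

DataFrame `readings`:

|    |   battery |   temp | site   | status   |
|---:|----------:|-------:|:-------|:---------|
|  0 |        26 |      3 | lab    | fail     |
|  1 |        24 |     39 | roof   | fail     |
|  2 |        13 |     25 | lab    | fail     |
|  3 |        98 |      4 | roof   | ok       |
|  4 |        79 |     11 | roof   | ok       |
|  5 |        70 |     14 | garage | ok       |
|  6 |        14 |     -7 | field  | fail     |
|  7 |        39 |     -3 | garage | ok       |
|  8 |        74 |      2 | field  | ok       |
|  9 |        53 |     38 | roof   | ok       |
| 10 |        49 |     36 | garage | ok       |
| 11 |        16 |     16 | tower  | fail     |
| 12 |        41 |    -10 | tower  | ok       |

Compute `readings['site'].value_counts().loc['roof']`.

4

value_counts of site:
site
roof      4
garage    3
lab       2
field     2
tower     2
Name: count, dtype: int64
value at index 'roof' → 4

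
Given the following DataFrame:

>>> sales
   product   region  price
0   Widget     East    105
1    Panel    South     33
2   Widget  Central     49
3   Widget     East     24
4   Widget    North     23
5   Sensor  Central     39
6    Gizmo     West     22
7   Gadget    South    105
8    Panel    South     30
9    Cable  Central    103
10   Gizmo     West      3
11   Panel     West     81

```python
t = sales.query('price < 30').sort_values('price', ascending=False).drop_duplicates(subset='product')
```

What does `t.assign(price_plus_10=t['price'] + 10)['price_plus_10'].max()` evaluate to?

filter rows where price < 30:
   product region  price
3   Widget   East     24
4   Widget  North     23
6    Gizmo   West     22
10   Gizmo   West      3
sort by price descending:
   product region  price
3   Widget   East     24
4   Widget  North     23
6    Gizmo   West     22
10   Gizmo   West      3
drop duplicate product (keep=first):
  product region  price
3  Widget   East     24
6   Gizmo   West     22
add column price_plus_10 = t['price'] + 10:
  product region  price  price_plus_10
3  Widget   East     24             34
6   Gizmo   West     22             32

34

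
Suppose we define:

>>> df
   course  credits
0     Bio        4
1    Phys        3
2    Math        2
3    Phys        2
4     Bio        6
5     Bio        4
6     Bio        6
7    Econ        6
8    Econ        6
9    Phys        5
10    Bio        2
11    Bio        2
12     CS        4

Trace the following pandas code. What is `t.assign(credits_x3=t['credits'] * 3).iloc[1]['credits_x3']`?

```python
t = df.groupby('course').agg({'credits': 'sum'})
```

group by course, sum of credits:
        credits
course         
Bio          24
CS            4
Econ         12
Math          2
Phys         10
add column credits_x3 = t['credits'] * 3:
        credits  credits_x3
course                     
Bio          24          72
CS            4          12
Econ         12          36
Math          2           6
Phys         10          30
value at position 1, column 'credits_x3' → 12

12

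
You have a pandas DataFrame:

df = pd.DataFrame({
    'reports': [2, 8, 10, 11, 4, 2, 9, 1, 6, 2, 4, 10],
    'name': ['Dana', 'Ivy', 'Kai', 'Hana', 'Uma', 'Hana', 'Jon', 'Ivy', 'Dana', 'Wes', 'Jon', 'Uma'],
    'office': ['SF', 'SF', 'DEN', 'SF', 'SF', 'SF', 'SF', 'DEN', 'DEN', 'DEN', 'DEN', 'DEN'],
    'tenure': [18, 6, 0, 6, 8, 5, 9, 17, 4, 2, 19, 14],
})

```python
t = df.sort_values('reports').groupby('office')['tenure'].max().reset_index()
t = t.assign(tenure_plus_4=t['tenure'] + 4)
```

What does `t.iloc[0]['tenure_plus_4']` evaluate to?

sort by reports:
    reports  name office  tenure
7         1   Ivy    DEN      17
0         2  Dana     SF      18
5         2  Hana     SF       5
9         2   Wes    DEN       2
4         4   Uma     SF       8
10        4   Jon    DEN      19
8         6  Dana    DEN       4
1         8   Ivy     SF       6
6         9   Jon     SF       9
2        10   Kai    DEN       0
11       10   Uma    DEN      14
3        11  Hana     SF       6
group by office, max of tenure:
office
DEN    19
SF     18
Name: tenure, dtype: int64
reset_index():
  office  tenure
0    DEN      19
1     SF      18
add column tenure_plus_4 = t['tenure'] + 4:
  office  tenure  tenure_plus_4
0    DEN      19             23
1     SF      18             22

23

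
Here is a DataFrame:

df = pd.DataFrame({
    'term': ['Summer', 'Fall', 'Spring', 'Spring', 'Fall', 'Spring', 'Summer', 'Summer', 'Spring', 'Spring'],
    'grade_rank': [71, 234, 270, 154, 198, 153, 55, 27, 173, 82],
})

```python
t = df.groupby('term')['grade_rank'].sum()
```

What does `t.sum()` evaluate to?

1417

group by term, sum of grade_rank:
term
Fall      432
Spring    832
Summer    153
Name: grade_rank, dtype: int64
So sum() = 1417.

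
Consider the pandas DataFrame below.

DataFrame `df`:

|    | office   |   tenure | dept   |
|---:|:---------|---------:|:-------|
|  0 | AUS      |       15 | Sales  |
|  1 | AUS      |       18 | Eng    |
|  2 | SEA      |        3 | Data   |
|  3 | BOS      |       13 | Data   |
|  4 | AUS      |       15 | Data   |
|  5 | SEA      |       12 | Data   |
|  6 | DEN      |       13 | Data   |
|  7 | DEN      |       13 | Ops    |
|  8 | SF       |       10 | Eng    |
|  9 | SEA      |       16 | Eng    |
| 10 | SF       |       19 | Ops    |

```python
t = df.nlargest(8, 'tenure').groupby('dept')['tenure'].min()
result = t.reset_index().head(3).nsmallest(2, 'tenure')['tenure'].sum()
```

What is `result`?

26

take 8 rows with largest tenure:
   office  tenure   dept
10     SF      19    Ops
1     AUS      18    Eng
9     SEA      16    Eng
0     AUS      15  Sales
4     AUS      15   Data
3     BOS      13   Data
6     DEN      13   Data
7     DEN      13    Ops
group by dept, min of tenure:
dept
Data     13
Eng      16
Ops      13
Sales    15
Name: tenure, dtype: int64
reset_index():
    dept  tenure
0   Data      13
1    Eng      16
2    Ops      13
3  Sales      15
take first 3 rows:
   dept  tenure
0  Data      13
1   Eng      16
2   Ops      13
take 2 rows with smallest tenure:
   dept  tenure
0  Data      13
2   Ops      13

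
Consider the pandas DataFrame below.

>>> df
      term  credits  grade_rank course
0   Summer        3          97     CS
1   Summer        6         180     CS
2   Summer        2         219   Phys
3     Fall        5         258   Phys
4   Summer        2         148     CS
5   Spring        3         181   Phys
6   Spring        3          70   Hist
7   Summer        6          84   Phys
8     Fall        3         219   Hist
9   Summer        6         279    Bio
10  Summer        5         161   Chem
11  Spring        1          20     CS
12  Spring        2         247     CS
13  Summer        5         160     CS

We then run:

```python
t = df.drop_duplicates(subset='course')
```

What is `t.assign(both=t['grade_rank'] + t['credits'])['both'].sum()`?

845

drop duplicate course (keep=first):
      term  credits  grade_rank course
0   Summer        3          97     CS
2   Summer        2         219   Phys
6   Spring        3          70   Hist
9   Summer        6         279    Bio
10  Summer        5         161   Chem
add column both = t['grade_rank'] + t['credits']:
      term  credits  grade_rank course  both
0   Summer        3          97     CS   100
2   Summer        2         219   Phys   221
6   Spring        3          70   Hist    73
9   Summer        6         279    Bio   285
10  Summer        5         161   Chem   166
sum of column 'both' → 845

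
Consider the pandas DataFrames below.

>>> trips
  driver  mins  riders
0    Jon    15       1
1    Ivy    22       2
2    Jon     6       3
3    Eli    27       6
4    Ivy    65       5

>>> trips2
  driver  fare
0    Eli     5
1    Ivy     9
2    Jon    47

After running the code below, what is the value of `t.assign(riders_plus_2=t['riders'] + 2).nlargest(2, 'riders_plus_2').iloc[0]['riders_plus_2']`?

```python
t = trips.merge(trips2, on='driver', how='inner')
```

8

merge on 'driver' (how='inner') → 5 rows:
  driver  mins  riders  fare
0    Jon    15       1    47
1    Ivy    22       2     9
2    Jon     6       3    47
3    Eli    27       6     5
4    Ivy    65       5     9
add column riders_plus_2 = t['riders'] + 2:
  driver  mins  riders  fare  riders_plus_2
0    Jon    15       1    47              3
1    Ivy    22       2     9              4
2    Jon     6       3    47              5
3    Eli    27       6     5              8
4    Ivy    65       5     9              7
take 2 rows with largest riders_plus_2:
  driver  mins  riders  fare  riders_plus_2
3    Eli    27       6     5              8
4    Ivy    65       5     9              7
Then the value at position 0, column 'riders_plus_2': 8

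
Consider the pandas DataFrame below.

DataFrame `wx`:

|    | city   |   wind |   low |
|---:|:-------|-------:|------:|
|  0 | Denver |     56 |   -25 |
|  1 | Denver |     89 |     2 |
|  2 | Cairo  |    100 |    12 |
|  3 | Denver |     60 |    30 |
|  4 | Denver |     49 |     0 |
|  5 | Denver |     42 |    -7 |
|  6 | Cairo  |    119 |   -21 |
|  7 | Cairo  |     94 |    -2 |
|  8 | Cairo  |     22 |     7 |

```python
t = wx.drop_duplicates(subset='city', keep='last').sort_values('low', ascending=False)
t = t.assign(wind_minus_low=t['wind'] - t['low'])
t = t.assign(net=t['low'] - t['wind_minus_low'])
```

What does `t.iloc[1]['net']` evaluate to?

drop duplicate city (keep=last):
     city  wind  low
5  Denver    42   -7
8   Cairo    22    7
sort by low descending:
     city  wind  low
8   Cairo    22    7
5  Denver    42   -7
add column wind_minus_low = t['wind'] - t['low']:
     city  wind  low  wind_minus_low
8   Cairo    22    7              15
5  Denver    42   -7              49
add column net = t['low'] - t['wind_minus_low']:
     city  wind  low  wind_minus_low  net
8   Cairo    22    7              15   -8
5  Denver    42   -7              49  -56

-56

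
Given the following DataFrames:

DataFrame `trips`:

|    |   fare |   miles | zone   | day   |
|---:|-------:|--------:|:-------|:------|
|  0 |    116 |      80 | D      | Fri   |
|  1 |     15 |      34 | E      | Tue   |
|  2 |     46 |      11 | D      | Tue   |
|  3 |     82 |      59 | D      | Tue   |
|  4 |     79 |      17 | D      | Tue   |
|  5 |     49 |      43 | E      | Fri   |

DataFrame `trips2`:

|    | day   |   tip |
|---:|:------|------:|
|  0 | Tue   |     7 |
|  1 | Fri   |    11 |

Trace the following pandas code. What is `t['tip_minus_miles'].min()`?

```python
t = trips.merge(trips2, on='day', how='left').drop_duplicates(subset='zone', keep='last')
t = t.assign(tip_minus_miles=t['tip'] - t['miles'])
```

merge on 'day' (how='left') → 6 rows:
   fare  miles zone  day  tip
0   116     80    D  Fri   11
1    15     34    E  Tue    7
2    46     11    D  Tue    7
3    82     59    D  Tue    7
4    79     17    D  Tue    7
5    49     43    E  Fri   11
drop duplicate zone (keep=last):
   fare  miles zone  day  tip
4    79     17    D  Tue    7
5    49     43    E  Fri   11
add column tip_minus_miles = t['tip'] - t['miles']:
   fare  miles zone  day  tip  tip_minus_miles
4    79     17    D  Tue    7              -10
5    49     43    E  Fri   11              -32

-32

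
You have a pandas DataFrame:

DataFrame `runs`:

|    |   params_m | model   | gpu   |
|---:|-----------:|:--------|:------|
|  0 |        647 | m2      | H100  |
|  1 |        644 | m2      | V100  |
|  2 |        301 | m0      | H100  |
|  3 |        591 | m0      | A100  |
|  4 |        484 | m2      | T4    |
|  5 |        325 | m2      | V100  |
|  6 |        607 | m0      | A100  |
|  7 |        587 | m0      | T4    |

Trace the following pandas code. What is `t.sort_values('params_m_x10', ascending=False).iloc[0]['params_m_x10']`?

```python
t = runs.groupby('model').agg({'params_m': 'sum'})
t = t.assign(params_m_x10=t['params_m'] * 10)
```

21000

group by model, sum of params_m:
       params_m
model          
m0         2086
m2         2100
add column params_m_x10 = t['params_m'] * 10:
       params_m  params_m_x10
model                        
m0         2086         20860
m2         2100         21000
sort by params_m_x10 descending:
       params_m  params_m_x10
model                        
m2         2100         21000
m0         2086         20860
Hence 21000.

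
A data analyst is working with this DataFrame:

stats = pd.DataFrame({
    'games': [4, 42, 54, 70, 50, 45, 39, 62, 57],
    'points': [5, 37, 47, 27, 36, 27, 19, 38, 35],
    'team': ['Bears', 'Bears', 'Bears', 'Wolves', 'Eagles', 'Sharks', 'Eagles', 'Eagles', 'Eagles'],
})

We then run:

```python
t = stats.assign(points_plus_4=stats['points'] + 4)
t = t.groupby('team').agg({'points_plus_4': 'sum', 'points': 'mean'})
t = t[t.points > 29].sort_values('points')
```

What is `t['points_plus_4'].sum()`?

245

add column points_plus_4 = stats['points'] + 4:
   games  points    team  points_plus_4
0      4       5   Bears              9
1     42      37   Bears             41
2     54      47   Bears             51
3     70      27  Wolves             31
4     50      36  Eagles             40
5     45      27  Sharks             31
6     39      19  Eagles             23
7     62      38  Eagles             42
8     57      35  Eagles             39
group by team: sum(points_plus_4), mean(points):
        points_plus_4     points
team                            
Bears             101  29.666667
Eagles            144  32.000000
Sharks             31  27.000000
Wolves             31  27.000000
filter rows where points > 29:
        points_plus_4     points
team                            
Bears             101  29.666667
Eagles            144  32.000000
sort by points:
        points_plus_4     points
team                            
Bears             101  29.666667
Eagles            144  32.000000
Taking the sum of column 'points_plus_4' gives 245.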